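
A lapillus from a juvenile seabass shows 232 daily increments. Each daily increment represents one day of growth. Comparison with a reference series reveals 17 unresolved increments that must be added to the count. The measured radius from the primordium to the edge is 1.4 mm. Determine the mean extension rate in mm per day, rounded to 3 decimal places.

0.006 mm per day

After corrections the count is 232 + 17 = 249 daily increments.
1.4 mm over 249 days gives 1.4 / 249 ≈ 0.006 mm per day.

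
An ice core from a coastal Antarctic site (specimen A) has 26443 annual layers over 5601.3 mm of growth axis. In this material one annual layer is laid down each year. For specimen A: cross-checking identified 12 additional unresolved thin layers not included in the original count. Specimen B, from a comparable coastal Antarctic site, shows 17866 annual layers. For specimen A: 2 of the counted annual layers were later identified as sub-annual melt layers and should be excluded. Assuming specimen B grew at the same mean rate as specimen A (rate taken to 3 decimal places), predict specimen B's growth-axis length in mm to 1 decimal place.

3787.6 mm

Specimen A: correcting the raw count gives 26443 − 2 + 12 = 26453 true annual layers.
A: Mean rate = 5601.3 mm / 26453 years ≈ 0.212 mm per year.
B's length ≈ 0.212 × 17866 = 3787.6 mm.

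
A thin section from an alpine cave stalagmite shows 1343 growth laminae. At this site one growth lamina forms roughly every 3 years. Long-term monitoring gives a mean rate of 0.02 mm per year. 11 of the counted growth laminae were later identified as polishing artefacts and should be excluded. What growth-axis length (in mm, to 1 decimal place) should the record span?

79.9 mm

Adjusted count: 1343 − 11 = 1332 growth laminae.
1332 growth laminae at 3 years each span 1332 × 3 = 3996 years.
Length ≈ 0.02 × 3996 = 79.9 mm.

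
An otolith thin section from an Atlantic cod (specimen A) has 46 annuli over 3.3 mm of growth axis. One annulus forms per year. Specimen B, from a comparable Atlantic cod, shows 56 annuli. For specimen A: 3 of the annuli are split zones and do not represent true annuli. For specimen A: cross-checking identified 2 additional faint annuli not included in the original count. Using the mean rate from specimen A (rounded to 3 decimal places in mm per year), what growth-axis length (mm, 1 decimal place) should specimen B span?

Specimen A: adjusted count: 46 − 3 + 2 = 45 annuli.
A: Extension rate ≈ 3.3 / 45 = 0.073 mm per year.
B's length ≈ 0.073 × 56 = 4.1 mm.

4.1 mm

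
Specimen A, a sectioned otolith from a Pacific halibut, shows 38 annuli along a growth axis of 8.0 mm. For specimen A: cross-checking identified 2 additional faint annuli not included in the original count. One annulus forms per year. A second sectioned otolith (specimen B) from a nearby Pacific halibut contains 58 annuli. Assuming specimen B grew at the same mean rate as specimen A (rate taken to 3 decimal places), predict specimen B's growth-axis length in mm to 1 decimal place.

Specimen A: true annulus count = 38 + 2 = 40.
A: Mean rate = 8.0 mm / 40 years ≈ 0.200 mm/year.
Length of B = 0.200 × 58 = 11.6 mm.

11.6 mm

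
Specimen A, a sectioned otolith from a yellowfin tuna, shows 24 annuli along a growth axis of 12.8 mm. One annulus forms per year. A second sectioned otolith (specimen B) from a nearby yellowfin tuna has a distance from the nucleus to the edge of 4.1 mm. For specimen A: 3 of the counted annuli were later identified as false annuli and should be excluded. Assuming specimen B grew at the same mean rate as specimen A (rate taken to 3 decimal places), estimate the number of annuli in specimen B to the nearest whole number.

7 annuli

Specimen A: after corrections the count is 24 − 3 = 21 annuli.
A: Extension rate ≈ 12.8 / 21 = 0.610 mm/yr.
For B, 4.1 / 0.610 = 6.72 years ≈ 7 annuli.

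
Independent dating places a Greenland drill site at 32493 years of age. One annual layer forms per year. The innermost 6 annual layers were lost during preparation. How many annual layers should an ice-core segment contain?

Expected annual layers over 32493 years: 32493.
Subtracting the 6 annual layers not captured gives 32493 − 6 = 32487 annual layers in the record.

32487 annual layers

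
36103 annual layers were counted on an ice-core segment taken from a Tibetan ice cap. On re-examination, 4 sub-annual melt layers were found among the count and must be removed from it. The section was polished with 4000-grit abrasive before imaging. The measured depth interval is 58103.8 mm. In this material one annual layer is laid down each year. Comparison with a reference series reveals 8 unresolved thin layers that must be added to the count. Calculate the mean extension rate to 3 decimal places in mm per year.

After corrections the count is 36103 − 4 + 8 = 36107 annual layers.
Extension rate ≈ 58103.8 / 36107 = 1.609 mm per year.

1.609 mm per year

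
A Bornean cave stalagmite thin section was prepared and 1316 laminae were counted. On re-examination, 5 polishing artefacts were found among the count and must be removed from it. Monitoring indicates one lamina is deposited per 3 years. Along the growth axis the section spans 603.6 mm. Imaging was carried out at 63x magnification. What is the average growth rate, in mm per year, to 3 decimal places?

Correcting the raw count gives 1316 − 5 = 1311 true laminae.
1311 laminae at 3 years each span 1311 × 3 = 3933 years.
603.6 mm over 3933 years gives 603.6 / 3933 ≈ 0.153 mm per year.

0.153 mm per year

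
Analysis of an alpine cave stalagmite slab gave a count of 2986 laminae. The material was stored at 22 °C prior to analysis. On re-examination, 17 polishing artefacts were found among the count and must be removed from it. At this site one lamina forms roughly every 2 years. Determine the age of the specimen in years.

After corrections the count is 2986 − 17 = 2969 laminae.
At 2 years per lamina, 2969 × 2 = 5938 years.

5938 years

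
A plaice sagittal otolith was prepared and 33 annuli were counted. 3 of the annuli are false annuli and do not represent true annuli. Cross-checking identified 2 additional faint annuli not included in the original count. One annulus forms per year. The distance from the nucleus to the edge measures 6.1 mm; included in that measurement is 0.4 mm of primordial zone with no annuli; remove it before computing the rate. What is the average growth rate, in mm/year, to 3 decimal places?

Correcting the raw count gives 33 − 3 + 2 = 32 true annuli.
Removing the 0.4 mm offcut leaves 6.1 − 0.4 = 5.7 mm.
5.7 mm over 32 years gives 5.7 / 32 ≈ 0.178 mm/year.

0.178 mm/year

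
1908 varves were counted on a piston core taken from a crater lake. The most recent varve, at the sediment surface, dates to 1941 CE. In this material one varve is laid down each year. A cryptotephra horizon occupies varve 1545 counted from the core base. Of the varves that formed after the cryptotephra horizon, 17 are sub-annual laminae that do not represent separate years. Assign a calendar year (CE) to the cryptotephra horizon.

1908 − 1545 = 363 varves lie beyond the cryptotephra horizon toward the sediment surface.
Excluding 17 false varves: 363 − 17 = 346.
Counting back 346 years from 1941 CE places the cryptotephra horizon in 1941 − 346 = 1595 CE.

1595 CE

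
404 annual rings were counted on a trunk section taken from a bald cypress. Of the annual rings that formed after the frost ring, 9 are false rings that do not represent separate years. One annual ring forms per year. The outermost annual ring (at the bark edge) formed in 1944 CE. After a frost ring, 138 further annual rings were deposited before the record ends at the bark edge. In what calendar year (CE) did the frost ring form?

1815 CE

There are 138 annual rings younger than the frost ring.
Removing the 9 false annual rings leaves 138 − 9 = 129 true annual rings beyond the frost ring.
The annual ring at the bark edge is 1944 CE, so the frost ring dates to 1944 − 129 = 1815 CE.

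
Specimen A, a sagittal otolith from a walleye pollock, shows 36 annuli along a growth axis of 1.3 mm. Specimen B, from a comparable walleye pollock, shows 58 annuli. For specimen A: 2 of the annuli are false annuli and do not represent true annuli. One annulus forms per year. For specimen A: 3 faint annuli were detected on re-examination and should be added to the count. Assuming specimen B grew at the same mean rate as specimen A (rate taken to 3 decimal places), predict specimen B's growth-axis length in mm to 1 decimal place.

2.0 mm

Specimen A: adjusted count: 36 − 2 + 3 = 37 annuli.
A: Mean rate = 1.3 mm / 37 years ≈ 0.035 mm/yr.
Length of B = 0.035 × 58 = 2.0 mm.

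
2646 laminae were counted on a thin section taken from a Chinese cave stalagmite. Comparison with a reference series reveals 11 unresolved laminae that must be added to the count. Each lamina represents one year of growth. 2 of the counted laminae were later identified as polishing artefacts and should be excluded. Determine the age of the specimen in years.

True lamina count = 2646 − 2 + 11 = 2655.
With a one-to-one lamina periodicity this is 2655 years.

2655 years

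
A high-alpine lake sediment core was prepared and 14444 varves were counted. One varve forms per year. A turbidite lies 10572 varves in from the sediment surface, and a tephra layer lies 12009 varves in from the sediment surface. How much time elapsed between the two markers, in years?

1437 years

Separation: 12009 − 10572 = 1437 varves.
At one varve per year, 1437 years elapsed between them.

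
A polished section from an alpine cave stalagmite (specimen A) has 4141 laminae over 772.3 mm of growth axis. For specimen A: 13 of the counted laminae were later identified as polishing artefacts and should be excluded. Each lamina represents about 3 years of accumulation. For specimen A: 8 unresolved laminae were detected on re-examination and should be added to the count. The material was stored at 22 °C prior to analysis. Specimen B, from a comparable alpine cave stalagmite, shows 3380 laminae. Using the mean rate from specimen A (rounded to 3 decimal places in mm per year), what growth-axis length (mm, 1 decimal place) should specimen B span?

628.7 mm

Specimen A: after corrections the count is 4141 − 13 + 8 = 4136 laminae.
Specimen A: multiplying by 3 years per lamina: 4136 × 3 = 12408 years.
A: 772.3 mm over 12408 years gives 772.3 / 12408 ≈ 0.062 mm/yr.
Specimen B: 3380 laminae at 3 years each span 3380 × 3 = 10140 years. Length of B = 0.062 × 10140 = 628.7 mm.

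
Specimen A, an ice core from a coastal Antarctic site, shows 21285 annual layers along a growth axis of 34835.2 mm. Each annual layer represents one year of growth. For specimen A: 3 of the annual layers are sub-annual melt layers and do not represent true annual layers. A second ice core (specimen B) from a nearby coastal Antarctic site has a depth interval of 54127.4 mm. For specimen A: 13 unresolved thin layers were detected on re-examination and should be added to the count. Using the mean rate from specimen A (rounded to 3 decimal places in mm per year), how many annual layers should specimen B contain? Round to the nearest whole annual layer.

Specimen A: true annual layer count = 21285 − 3 + 13 = 21295.
A: Extension rate ≈ 34835.2 / 21295 = 1.636 mm per year.
B spans 54127.4 / 1.636 = 33085.21 years ≈ 33085 annual layers.

33085 annual layers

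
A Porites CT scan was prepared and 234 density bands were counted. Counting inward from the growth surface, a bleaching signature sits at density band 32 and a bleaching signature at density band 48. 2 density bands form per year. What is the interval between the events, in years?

8 years

48 − 32 = 16 density bands lie between the two events.
16 density bands at 2 per year is 16 / 2 = 8 years.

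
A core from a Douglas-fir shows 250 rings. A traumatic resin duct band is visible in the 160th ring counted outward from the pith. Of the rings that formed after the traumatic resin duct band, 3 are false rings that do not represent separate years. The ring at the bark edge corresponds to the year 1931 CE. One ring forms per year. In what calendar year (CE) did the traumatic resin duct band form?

1844 CE

250 − 160 = 90 rings lie beyond the traumatic resin duct band toward the bark edge.
Excluding 3 false rings: 90 − 3 = 87.
1931 − 87 = 1844 CE.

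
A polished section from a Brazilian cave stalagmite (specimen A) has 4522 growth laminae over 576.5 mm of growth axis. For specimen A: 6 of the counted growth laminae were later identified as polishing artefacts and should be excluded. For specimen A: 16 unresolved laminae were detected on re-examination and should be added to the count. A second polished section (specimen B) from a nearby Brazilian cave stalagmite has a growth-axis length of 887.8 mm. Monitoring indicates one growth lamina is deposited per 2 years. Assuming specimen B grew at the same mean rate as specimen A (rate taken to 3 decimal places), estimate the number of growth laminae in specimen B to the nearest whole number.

6936 growth laminae

Specimen A: adjusted count: 4522 − 6 + 16 = 4532 growth laminae.
Specimen A: 4532 growth laminae at 2 years each span 4532 × 2 = 9064 years.
A: Extension rate ≈ 576.5 / 9064 = 0.064 mm/yr.
For B, 887.8 / 0.064 = 13871.87 years; at 2 years per growth lamina that is 13871.87 / 2 ≈ 6936 growth laminae.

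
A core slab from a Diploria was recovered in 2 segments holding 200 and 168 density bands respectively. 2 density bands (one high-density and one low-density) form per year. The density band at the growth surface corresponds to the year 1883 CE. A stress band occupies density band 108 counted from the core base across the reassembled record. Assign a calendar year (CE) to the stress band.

1753 CE

Total density bands = 200 + 168 = 368.
Between density band 108 and the growth surface there are 368 − 108 = 260 density bands.
Dividing by 2 density bands per year: 260 / 2 = 130 years.
The density band at the growth surface is 1883 CE, so the stress band dates to 1883 − 130 = 1753 CE.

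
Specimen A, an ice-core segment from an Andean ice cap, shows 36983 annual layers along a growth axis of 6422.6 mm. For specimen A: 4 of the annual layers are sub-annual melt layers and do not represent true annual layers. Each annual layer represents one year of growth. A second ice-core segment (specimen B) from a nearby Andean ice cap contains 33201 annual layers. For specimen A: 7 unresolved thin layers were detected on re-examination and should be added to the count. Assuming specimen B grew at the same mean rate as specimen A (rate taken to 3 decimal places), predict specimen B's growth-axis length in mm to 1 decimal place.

5777.0 mm

Specimen A: true annual layer count = 36983 − 4 + 7 = 36986.
A: Extension rate ≈ 6422.6 / 36986 = 0.174 mm/yr.
B's length ≈ 0.174 × 33201 = 5777.0 mm.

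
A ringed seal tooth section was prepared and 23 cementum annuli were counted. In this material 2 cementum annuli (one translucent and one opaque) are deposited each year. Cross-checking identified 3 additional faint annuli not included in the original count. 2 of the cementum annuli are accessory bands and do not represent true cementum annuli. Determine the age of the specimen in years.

12 years

After corrections the count is 23 − 2 + 3 = 24 cementum annuli.
Dividing by 2 cementum annuli per year: 24 / 2 = 12 years.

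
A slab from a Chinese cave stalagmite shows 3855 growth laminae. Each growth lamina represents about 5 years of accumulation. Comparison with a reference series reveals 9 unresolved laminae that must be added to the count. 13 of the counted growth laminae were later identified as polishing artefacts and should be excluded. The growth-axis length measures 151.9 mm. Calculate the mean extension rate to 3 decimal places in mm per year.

Correcting the raw count gives 3855 − 13 + 9 = 3851 true growth laminae.
3851 growth laminae at 5 years each span 3851 × 5 = 19255 years.
Mean rate = 151.9 mm / 19255 years ≈ 0.008 mm per year.

0.008 mm per year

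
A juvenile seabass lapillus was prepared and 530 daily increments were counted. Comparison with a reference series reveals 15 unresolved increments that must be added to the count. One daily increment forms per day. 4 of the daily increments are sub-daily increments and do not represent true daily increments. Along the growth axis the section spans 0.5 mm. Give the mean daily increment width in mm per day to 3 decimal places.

0.001 mm per day

Correcting the raw count gives 530 − 4 + 15 = 541 true daily increments.
0.5 mm over 541 days gives 0.5 / 541 ≈ 0.001 mm per day.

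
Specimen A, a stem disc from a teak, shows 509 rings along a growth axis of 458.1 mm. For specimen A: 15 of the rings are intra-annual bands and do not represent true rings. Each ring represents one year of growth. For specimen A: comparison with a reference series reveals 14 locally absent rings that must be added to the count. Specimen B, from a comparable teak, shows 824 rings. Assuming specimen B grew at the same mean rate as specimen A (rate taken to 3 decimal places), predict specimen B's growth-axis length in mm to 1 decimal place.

743.2 mm

Specimen A: adjusted count: 509 − 15 + 14 = 508 rings.
A: Extension rate ≈ 458.1 / 508 = 0.902 mm per year.
Length of B = 0.902 × 824 = 743.2 mm.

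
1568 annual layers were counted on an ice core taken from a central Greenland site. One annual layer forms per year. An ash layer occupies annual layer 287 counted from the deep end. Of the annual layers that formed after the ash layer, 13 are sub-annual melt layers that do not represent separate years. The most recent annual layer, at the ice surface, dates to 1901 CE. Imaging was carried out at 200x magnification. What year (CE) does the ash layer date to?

1568 − 287 = 1281 annual layers lie beyond the ash layer toward the ice surface.
1281 − 13 false = 1268 true annual layers after the ash layer.
Counting back 1268 years from 1901 CE places the ash layer in 1901 − 1268 = 633 CE.

633 CE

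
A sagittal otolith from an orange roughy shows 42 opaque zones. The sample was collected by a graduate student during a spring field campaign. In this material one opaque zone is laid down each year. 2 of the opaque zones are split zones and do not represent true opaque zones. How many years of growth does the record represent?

Adjusted count: 42 − 2 = 40 opaque zones.
One opaque zone per year makes the duration 40 years.

40 years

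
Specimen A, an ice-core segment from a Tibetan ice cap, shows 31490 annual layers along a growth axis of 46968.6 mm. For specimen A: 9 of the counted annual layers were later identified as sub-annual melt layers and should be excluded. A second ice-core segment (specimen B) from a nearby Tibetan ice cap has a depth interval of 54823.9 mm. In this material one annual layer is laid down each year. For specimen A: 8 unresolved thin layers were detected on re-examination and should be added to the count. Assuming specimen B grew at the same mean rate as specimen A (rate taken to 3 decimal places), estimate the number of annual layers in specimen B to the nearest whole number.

36745 annual layers

Specimen A: after corrections the count is 31490 − 9 + 8 = 31489 annual layers.
A: Mean rate = 46968.6 mm / 31489 years ≈ 1.492 mm per year.
B spans 54823.9 / 1.492 = 36745.24 years ≈ 36745 annual layers.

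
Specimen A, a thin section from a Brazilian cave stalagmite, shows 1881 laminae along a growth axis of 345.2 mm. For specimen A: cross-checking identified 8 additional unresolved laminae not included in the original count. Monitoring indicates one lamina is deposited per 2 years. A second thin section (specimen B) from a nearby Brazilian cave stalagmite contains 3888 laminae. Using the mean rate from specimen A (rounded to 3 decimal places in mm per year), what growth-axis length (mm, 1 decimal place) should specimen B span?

Specimen A: adjusted count: 1881 + 8 = 1889 laminae.
Specimen A: multiplying by 2 years per lamina: 1889 × 2 = 3778 years.
A: 345.2 mm over 3778 years gives 345.2 / 3778 ≈ 0.091 mm/year.
Specimen B: 3888 laminae at 2 years each span 3888 × 2 = 7776 years. For B, 0.091 mm/year × 7776 years = 707.6 mm.

707.6 mm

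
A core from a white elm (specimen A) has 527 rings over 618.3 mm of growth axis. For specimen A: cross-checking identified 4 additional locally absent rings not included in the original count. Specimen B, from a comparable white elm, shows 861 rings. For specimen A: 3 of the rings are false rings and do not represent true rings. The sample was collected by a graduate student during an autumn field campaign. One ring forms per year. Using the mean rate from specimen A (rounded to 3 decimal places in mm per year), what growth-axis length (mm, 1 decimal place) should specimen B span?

Specimen A: true ring count = 527 − 3 + 4 = 528.
A: 618.3 mm over 528 years gives 618.3 / 528 ≈ 1.171 mm per year.
For B, 1.171 mm/year × 861 years = 1008.2 mm.

1008.2 mm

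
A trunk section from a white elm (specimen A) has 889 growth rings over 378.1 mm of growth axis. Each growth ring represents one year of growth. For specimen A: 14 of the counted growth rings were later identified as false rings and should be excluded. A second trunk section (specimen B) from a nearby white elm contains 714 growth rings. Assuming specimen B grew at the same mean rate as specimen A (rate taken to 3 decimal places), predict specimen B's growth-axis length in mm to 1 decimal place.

Specimen A: after corrections the count is 889 − 14 = 875 growth rings.
A: Mean rate = 378.1 mm / 875 years ≈ 0.432 mm per year.
B's length ≈ 0.432 × 714 = 308.4 mm.

308.4 mm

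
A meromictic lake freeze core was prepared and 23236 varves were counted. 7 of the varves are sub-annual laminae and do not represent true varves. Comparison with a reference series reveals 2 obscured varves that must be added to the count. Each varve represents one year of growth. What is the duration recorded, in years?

Correcting the raw count gives 23236 − 7 + 2 = 23231 true varves.
With a one-to-one varve periodicity this is 23231 years.

23231 years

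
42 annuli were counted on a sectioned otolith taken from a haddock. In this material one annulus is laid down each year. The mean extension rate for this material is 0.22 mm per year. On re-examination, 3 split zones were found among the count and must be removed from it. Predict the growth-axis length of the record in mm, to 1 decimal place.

8.6 mm

Adjusted count: 42 − 3 = 39 annuli.
39 years at 0.22 mm/year gives 0.22 × 39 = 8.6 mm.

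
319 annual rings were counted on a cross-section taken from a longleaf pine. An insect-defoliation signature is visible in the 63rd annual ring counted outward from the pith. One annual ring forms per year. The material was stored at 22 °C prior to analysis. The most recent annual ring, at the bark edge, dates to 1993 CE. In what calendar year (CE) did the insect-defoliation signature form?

319 − 63 = 256 annual rings lie beyond the insect-defoliation signature toward the bark edge.
1993 − 256 = 1737 CE.

1737 CE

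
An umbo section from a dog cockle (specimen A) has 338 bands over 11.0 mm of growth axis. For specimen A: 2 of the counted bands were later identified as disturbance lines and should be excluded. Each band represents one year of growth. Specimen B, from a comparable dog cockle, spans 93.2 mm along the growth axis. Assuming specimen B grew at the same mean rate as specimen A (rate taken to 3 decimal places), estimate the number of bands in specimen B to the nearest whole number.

Specimen A: after corrections the count is 338 − 2 = 336 bands.
A: 11.0 mm over 336 years gives 11.0 / 336 ≈ 0.033 mm/yr.
B spans 93.2 / 0.033 = 2824.24 years ≈ 2824 bands.

2824 bands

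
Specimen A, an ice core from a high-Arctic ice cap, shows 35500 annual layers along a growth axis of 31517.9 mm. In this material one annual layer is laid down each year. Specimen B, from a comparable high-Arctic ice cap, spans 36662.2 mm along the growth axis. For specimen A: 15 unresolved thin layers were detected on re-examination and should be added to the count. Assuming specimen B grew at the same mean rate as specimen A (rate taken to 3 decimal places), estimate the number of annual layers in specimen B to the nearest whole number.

41333 annual layers

Specimen A: correcting the raw count gives 35500 + 15 = 35515 true annual layers.
A: Mean rate = 31517.9 mm / 35515 years ≈ 0.887 mm per year.
B spans 36662.2 / 0.887 = 41332.81 years ≈ 41333 annual layers.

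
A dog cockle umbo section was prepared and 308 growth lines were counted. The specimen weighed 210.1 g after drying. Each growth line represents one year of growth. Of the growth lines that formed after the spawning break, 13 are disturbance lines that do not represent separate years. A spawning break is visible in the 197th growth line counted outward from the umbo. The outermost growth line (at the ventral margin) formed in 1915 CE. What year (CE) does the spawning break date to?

1817 CE

308 − 197 = 111 growth lines lie beyond the spawning break toward the ventral margin.
111 − 13 false = 98 true growth lines after the spawning break.
1915 − 98 = 1817 CE.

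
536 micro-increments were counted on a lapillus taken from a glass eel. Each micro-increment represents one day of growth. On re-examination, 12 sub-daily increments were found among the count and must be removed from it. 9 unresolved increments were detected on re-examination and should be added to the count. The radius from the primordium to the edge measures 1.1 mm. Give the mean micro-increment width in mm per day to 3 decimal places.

After corrections the count is 536 − 12 + 9 = 533 micro-increments.
Mean rate = 1.1 mm / 533 days ≈ 0.002 mm per day.

0.002 mm per day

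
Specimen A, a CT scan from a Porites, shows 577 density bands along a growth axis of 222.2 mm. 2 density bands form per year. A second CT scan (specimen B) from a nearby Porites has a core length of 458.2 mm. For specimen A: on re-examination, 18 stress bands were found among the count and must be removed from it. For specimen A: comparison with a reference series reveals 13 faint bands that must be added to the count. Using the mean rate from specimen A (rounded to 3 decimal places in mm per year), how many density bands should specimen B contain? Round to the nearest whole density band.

Specimen A: after corrections the count is 577 − 18 + 13 = 572 density bands.
Specimen A: 572 density bands at 2 per year is 572 / 2 = 286 years.
A: Mean rate = 222.2 mm / 286 years ≈ 0.777 mm per year.
For B, 458.2 / 0.777 = 589.70 years; at 2 density bands per year that is 589.70 × 2 ≈ 1179 density bands.

1179 density bands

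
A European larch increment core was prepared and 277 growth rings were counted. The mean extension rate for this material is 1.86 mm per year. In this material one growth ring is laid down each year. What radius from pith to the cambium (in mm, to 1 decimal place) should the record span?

The record spans 277 years at 1.86 mm per year.
277 years at 1.86 mm/year gives 1.86 × 277 = 515.2 mm.

515.2 mm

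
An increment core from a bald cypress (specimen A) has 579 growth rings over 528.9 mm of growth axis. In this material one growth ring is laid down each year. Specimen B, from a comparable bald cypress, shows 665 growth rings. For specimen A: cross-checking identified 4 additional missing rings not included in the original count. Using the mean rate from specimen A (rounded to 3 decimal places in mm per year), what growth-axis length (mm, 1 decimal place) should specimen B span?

Specimen A: true growth ring count = 579 + 4 = 583.
A: Extension rate ≈ 528.9 / 583 = 0.907 mm per year.
B's length ≈ 0.907 × 665 = 603.2 mm.

603.2 mm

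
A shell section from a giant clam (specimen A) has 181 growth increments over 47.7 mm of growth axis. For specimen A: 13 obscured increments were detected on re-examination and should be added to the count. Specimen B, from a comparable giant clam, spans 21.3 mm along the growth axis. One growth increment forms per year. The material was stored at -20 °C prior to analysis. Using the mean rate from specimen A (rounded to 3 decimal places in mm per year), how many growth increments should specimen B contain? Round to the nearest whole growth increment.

87 growth increments

Specimen A: after corrections the count is 181 + 13 = 194 growth increments.
A: Mean rate = 47.7 mm / 194 years ≈ 0.246 mm per year.
B spans 21.3 / 0.246 = 86.59 years ≈ 87 growth increments.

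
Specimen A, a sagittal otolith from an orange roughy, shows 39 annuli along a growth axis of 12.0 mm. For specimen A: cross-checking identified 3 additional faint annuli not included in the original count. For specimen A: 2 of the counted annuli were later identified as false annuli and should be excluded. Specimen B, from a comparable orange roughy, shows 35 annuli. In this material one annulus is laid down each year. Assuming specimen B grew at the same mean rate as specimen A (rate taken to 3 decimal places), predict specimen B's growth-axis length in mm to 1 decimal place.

10.5 mm

Specimen A: after corrections the count is 39 − 2 + 3 = 40 annuli.
A: Extension rate ≈ 12.0 / 40 = 0.300 mm/year.
Length of B = 0.300 × 35 = 10.5 mm.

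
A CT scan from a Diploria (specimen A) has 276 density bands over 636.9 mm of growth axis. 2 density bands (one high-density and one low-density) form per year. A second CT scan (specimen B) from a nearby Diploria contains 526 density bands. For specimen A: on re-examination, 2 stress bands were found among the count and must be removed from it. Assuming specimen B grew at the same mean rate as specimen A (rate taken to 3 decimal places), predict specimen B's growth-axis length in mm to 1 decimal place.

Specimen A: true density band count = 276 − 2 = 274.
Specimen A: with 2 density bands per year, 274 / 2 = 137 years.
A: Mean rate = 636.9 mm / 137 years ≈ 4.649 mm/year.
Specimen B: 526 density bands at 2 per year is 526 / 2 = 263 years. For B, 4.649 mm/year × 263 years = 1222.7 mm.

1222.7 mm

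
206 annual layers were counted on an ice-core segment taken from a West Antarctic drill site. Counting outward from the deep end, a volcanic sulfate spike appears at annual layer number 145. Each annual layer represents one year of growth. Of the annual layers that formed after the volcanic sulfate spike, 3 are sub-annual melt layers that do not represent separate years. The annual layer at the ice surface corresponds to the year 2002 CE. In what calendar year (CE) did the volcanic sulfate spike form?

206 − 145 = 61 annual layers lie beyond the volcanic sulfate spike toward the ice surface.
Excluding 3 false annual layers: 61 − 3 = 58.
2002 − 58 = 1944 CE.

1944 CE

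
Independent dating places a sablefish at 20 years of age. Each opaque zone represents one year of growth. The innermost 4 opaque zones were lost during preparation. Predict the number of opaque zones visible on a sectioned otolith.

Expected opaque zones over 20 years: 20.
Subtracting the 4 opaque zones not captured gives 20 − 4 = 16 opaque zones in the record.

16 opaque zones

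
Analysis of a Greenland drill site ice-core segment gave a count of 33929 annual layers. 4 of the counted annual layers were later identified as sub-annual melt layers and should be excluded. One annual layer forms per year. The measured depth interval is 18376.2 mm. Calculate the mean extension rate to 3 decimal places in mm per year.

True annual layer count = 33929 − 4 = 33925.
Extension rate ≈ 18376.2 / 33925 = 0.542 mm per year.

0.542 mm per year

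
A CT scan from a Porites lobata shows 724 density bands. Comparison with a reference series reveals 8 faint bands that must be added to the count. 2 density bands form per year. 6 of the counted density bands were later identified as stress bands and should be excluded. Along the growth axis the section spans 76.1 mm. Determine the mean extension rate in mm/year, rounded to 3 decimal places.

True density band count = 724 − 6 + 8 = 726.
Dividing by 2 density bands per year: 726 / 2 = 363 years.
Mean rate = 76.1 mm / 363 years ≈ 0.210 mm/year.

0.210 mm/year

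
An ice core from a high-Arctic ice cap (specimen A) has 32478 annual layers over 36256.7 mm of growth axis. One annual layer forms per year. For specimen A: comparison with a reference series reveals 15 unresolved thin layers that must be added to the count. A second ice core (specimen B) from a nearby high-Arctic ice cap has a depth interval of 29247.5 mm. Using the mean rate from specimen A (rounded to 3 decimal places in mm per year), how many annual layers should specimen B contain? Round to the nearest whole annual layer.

Specimen A: true annual layer count = 32478 + 15 = 32493.
A: Extension rate ≈ 36256.7 / 32493 = 1.116 mm/yr.
For B, 29247.5 / 1.116 = 26207.44 years ≈ 26207 annual layers.

26207 annual layers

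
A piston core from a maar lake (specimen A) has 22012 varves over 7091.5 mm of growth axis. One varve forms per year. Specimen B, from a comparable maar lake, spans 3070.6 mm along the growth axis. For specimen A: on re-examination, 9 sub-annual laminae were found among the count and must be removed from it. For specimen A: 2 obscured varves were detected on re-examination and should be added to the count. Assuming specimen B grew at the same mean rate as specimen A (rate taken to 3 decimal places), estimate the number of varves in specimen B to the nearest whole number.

Specimen A: correcting the raw count gives 22012 − 9 + 2 = 22005 true varves.
A: 7091.5 mm over 22005 years gives 7091.5 / 22005 ≈ 0.322 mm/yr.
B spans 3070.6 / 0.322 = 9536.02 years ≈ 9536 varves.

9536 varves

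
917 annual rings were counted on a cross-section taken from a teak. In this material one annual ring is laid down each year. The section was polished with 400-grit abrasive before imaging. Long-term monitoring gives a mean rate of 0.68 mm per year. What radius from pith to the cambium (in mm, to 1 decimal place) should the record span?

623.6 mm

917 years of growth are recorded.
Predicted length = 0.68 mm/year × 917 years = 623.6 mm.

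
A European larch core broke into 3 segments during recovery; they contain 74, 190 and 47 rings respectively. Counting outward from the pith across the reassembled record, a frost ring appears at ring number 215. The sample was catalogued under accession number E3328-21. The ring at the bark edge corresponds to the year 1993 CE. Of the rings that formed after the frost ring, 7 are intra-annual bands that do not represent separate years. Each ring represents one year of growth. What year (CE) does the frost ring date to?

Total rings = 74 + 190 + 47 = 311.
The frost ring sits at ring 215 from the pith, so 311 − 215 = 96 rings formed after it.
Excluding 7 false rings: 96 − 7 = 89.
The ring at the bark edge is 1993 CE, so the frost ring dates to 1993 − 89 = 1904 CE.

1904 CE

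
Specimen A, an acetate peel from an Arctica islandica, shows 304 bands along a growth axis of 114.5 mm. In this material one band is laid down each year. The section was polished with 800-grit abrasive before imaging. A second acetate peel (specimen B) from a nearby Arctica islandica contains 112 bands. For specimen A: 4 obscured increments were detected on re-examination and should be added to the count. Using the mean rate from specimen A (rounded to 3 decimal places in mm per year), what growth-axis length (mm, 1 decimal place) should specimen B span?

Specimen A: after corrections the count is 304 + 4 = 308 bands.
A: Extension rate ≈ 114.5 / 308 = 0.372 mm/yr.
B's length ≈ 0.372 × 112 = 41.7 mm.

41.7 mm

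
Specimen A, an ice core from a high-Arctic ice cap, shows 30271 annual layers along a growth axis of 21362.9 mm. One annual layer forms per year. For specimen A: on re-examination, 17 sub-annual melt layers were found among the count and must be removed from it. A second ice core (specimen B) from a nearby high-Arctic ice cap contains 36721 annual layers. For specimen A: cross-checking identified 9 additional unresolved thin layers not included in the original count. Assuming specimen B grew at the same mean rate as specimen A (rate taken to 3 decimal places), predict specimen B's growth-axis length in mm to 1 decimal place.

25925.0 mm

Specimen A: true annual layer count = 30271 − 17 + 9 = 30263.
A: Extension rate ≈ 21362.9 / 30263 = 0.706 mm per year.
Length of B = 0.706 × 36721 = 25925.0 mm.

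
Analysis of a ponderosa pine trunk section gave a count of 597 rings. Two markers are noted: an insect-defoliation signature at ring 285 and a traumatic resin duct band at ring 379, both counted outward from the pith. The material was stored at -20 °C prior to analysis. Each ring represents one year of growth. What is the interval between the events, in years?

Separation: 379 − 285 = 94 rings.
One ring per year makes the interval 94 years.

94 yr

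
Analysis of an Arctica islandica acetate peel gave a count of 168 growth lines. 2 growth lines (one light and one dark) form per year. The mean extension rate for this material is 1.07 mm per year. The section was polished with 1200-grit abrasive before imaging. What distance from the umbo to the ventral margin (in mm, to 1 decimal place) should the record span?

With 2 growth lines per year, 168 / 2 = 84 years.
Predicted length = 1.07 mm/year × 84 years = 89.9 mm.

89.9 mm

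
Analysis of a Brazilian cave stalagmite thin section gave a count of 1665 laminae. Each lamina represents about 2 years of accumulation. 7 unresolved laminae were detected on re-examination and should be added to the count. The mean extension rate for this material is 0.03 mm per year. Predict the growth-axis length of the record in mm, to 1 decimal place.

True lamina count = 1665 + 7 = 1672.
1672 laminae at 2 years each span 1672 × 2 = 3344 years.
Predicted length = 0.03 mm/year × 3344 years = 100.3 mm.

100.3 mm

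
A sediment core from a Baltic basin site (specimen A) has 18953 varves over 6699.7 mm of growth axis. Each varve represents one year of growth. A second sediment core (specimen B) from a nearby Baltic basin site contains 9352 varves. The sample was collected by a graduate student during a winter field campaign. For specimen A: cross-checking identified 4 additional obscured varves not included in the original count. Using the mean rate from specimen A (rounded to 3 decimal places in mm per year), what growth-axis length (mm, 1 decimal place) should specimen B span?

3301.3 mm

Specimen A: adjusted count: 18953 + 4 = 18957 varves.
A: 6699.7 mm over 18957 years gives 6699.7 / 18957 ≈ 0.353 mm per year.
Length of B = 0.353 × 9352 = 3301.3 mm.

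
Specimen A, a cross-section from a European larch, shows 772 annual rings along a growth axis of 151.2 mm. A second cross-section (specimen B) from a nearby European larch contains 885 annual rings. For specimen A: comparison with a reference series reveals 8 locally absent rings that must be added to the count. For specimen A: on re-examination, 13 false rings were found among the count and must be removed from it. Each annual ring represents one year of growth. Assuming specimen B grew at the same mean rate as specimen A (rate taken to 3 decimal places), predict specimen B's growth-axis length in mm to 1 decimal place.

174.3 mm

Specimen A: true annual ring count = 772 − 13 + 8 = 767.
A: Extension rate ≈ 151.2 / 767 = 0.197 mm/year.
Length of B = 0.197 × 885 = 174.3 mm.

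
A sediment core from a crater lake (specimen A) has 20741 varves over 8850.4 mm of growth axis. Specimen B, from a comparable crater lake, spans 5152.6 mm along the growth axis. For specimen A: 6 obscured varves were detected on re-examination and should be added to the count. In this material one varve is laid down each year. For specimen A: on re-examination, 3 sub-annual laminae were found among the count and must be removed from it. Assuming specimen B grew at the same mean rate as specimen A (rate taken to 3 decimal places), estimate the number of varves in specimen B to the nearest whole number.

12067 varves

Specimen A: true varve count = 20741 − 3 + 6 = 20744.
A: Extension rate ≈ 8850.4 / 20744 = 0.427 mm/yr.
For B, 5152.6 / 0.427 = 12066.98 years ≈ 12067 varves.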